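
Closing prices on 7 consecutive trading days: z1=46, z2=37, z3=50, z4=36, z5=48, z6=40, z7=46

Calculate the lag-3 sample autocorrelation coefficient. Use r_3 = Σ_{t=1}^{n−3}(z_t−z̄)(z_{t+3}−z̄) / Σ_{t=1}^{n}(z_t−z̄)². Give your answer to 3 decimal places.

-0.492

Mean z̄ = (46 + 37 + 50 + 36 + 48 + 40 + 46)/7 = 43.2857
Numerator Σ_{t=1}^{4}(z_t−z̄)(z_{t+3}−z̄) = -91.2449
Denominator Σ(z_t−z̄)² = 185.4286
r_3 = -91.2449 / 185.4286 = -0.492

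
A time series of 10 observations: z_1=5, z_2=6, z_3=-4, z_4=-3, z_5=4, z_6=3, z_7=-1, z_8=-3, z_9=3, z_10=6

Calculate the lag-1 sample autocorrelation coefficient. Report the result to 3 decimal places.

Mean z̄ = (5 + 6 − 4 − 3 + 4 + 3 − 1 − 3 + 3 + 6)/10 = 1.6000
Numerator Σ_{t=1}^{9}(z_t−z̄)(z_{t+1}−z̄) = 16.4400
Denominator Σ(z_t−z̄)² = 140.4000
r_1 = 16.4400 / 140.4000 = 0.117

0.117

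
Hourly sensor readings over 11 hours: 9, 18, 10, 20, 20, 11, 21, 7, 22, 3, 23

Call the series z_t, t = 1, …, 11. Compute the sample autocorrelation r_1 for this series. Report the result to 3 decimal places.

-0.733

Mean z̄ = (9 + 18 + 10 + 20 + 20 + 11 + 21 + 7 + 22 + 3 + 23)/11 = 14.9091
Numerator Σ_{t=1}^{10}(z_t−z̄)(z_{t+1}−z̄) = -361.2810
Denominator Σ(z_t−z̄)² = 492.9091
r_1 = -361.2810 / 492.9091 = -0.733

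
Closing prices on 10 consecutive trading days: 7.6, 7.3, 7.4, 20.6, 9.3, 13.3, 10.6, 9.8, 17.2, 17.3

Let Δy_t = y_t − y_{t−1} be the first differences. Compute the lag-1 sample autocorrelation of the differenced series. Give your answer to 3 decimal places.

First differences Δy: -0.3, 0.1, 13.2, -11.3, 4.0, -2.7, -0.8, 7.4, 0.1
Mean of differences = 1.0778
Numerator Σ(Δy_t−Δȳ)(Δy_{t+1}−Δȳ) = -218.7216
Denominator Σ(Δy_t−Δȳ)² = 370.2756
r_1(Δy) = -218.7216 / 370.2756 = -0.591

-0.591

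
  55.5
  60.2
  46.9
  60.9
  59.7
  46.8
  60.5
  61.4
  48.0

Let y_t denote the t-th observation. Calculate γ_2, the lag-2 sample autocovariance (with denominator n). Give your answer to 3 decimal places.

Mean ȳ = (55.5 + 60.2 + 46.9 + 60.9 + 59.7 + 46.8 + 60.5 + 61.4 + 48.0)/9 = 55.5444
Σ_{t=1}^{7}(y_t−ȳ)(y_{t+2}−ȳ) = -125.4340
γ_2 = -125.4340 / 9 = -13.937

-13.937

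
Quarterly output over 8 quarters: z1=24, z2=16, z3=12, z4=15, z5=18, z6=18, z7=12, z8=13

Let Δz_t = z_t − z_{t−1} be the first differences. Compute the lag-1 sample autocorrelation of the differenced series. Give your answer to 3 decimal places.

First differences Δz: -8, -4, 3, 3, 0, -6, 1
Mean of differences = -1.5714
Numerator Σ(Δz_t−Δz̄)(Δz_{t+1}−Δz̄) = 14.2449
Denominator Σ(Δz_t−Δz̄)² = 117.7143
r_1(Δz) = 14.2449 / 117.7143 = 0.121

0.121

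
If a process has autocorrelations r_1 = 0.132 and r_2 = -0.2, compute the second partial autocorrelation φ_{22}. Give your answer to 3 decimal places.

-0.221

φ_{22} = (r_2 − r_1²) / (1 − r_1²)
r_1² = (0.132)² = 0.017424
Numerator = -0.2 − 0.0174 = -0.2174; denominator = 1 − 0.0174 = 0.9826
φ_{22} = -0.2174 / 0.9826 = -0.221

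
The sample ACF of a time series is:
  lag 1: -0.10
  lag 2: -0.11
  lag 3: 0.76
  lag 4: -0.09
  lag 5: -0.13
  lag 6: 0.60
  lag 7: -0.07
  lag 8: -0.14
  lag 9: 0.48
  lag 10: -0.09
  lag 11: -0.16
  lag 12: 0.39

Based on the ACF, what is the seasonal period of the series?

The largest autocorrelation is r_3 = 0.76, with weaker echoes at lags 6 (0.60), 9 (0.48) and 12 (0.39); the remaining lags stay at or below -0.07.
The dominant spike at lag 3 indicates a seasonal period of 3.

3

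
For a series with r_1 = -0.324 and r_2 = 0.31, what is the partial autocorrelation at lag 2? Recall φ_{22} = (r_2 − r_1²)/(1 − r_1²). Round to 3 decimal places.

φ_{22} = (r_2 − r_1²) / (1 − r_1²)
r_1² = (-0.324)² = 0.104976
Numerator = 0.31 − 0.1050 = 0.2050; denominator = 1 − 0.1050 = 0.8950
φ_{22} = 0.2050 / 0.8950 = 0.229

0.229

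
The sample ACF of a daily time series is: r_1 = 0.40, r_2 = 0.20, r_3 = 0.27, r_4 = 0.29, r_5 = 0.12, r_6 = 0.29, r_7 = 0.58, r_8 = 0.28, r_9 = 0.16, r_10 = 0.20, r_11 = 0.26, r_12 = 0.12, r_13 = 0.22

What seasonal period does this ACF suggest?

7

The largest autocorrelation is r_7 = 0.58; the remaining lags stay at or below 0.40. The elevated value at lag 1 (0.40), dropping to 0.20 at lag 2, reflects decaying short-term dependence rather than seasonality.
The dominant spike at lag 7 indicates a seasonal period of 7.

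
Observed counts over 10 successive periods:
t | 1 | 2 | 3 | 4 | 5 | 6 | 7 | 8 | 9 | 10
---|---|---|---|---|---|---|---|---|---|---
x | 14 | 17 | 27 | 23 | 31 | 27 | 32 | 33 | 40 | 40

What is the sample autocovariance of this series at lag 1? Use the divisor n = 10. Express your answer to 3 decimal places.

Mean x̄ = (14 + 17 + 27 + 23 + 31 + 27 + 32 + 33 + 40 + 40)/10 = 28.4000
Σ_{t=1}^{9}(x_t−x̄)(x_{t+1}−x̄) = 369.4400
γ_1 = 369.4400 / 10 = 36.944

36.944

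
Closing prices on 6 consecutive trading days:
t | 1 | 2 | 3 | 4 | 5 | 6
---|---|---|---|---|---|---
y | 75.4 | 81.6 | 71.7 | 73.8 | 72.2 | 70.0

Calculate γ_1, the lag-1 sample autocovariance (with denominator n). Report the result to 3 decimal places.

0.130

Mean ȳ = (75.4 + 81.6 + 71.7 + 73.8 + 72.2 + 70.0)/6 = 74.1167
Σ_{t=1}^{5}(y_t−ȳ)(y_{t+1}−ȳ) = 0.7814
γ_1 = 0.7814 / 6 = 0.130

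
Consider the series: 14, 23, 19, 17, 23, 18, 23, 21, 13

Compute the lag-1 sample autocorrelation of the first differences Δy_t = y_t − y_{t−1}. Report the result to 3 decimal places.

-0.350

First differences Δy: 9, -4, -2, 6, -5, 5, -2, -8
Mean of differences = -0.1250
Numerator Σ(Δy_t−Δȳ)(Δy_{t+1}−Δȳ) = -89.2656
Denominator Σ(Δy_t−Δȳ)² = 254.8750
r_1(Δy) = -89.2656 / 254.8750 = -0.350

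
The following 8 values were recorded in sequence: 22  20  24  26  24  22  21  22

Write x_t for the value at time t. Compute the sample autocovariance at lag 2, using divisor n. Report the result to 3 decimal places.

-1.473

Mean x̄ = (22 + 20 + 24 + 26 + 24 + 22 + 21 + 22)/8 = 22.6250
Deviations: -0.6250, -2.6250, 1.3750, 3.3750, 1.3750, -0.6250, -1.6250, -0.6250
Σ_{t=1}^{6}(x_t−x̄)(x_{t+2}−x̄) = -11.7813
γ_2 = -11.7813 / 8 = -1.473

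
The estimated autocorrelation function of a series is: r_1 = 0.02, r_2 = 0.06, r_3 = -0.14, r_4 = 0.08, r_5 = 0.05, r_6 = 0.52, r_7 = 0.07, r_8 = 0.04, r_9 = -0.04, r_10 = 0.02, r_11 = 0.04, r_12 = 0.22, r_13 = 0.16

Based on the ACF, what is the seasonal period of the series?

The largest autocorrelation is r_6 = 0.52, with a weaker echo at lag 12 (0.22); the remaining lags stay at or below 0.16.
The dominant spike at lag 6 indicates a seasonal period of 6.

6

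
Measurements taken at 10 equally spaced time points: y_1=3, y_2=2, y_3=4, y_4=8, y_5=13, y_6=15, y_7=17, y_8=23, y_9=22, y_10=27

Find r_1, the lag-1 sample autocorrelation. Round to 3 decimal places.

Mean ȳ = (3 + 2 + 4 + 8 + 13 + 15 + 17 + 23 + 22 + 27)/10 = 13.4000
Numerator Σ_{t=1}^{9}(y_t−ȳ)(y_{t+1}−ȳ) = 517.8400
Denominator Σ(y_t−ȳ)² = 722.4000
r_1 = 517.8400 / 722.4000 = 0.717

0.717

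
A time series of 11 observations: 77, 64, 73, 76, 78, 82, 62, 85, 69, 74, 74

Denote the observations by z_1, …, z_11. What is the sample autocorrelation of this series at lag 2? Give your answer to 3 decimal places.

0.184

Mean z̄ = (77 + 64 + 73 + 76 + 78 + 82 + 62 + 85 + 69 + 74 + 74)/11 = 74.0000
Numerator Σ_{t=1}^{9}(z_t−z̄)(z_{t+2}−z̄) = 89.0000
Denominator Σ(z_t−z̄)² = 484.0000
r_2 = 89.0000 / 484.0000 = 0.184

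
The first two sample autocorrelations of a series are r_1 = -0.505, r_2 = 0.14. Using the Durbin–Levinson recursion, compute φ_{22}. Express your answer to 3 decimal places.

φ_{22} = (r_2 − r_1²) / (1 − r_1²)
r_1² = (-0.505)² = 0.255025
Numerator = 0.14 − 0.2550 = -0.1150; denominator = 1 − 0.2550 = 0.7450
φ_{22} = -0.1150 / 0.7450 = -0.154

-0.154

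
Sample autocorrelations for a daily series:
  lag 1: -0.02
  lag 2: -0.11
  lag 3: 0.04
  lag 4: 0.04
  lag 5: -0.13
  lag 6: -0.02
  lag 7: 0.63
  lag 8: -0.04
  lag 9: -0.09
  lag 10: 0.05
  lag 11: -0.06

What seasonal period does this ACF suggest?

7

The largest autocorrelation is r_7 = 0.63; the remaining lags stay at or below 0.05.
The dominant spike at lag 7 indicates a seasonal period of 7.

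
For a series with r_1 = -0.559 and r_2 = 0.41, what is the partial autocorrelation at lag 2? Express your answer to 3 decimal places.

φ_{22} = (r_2 − r_1²) / (1 − r_1²)
r_1² = (-0.559)² = 0.312481
Numerator = 0.41 − 0.3125 = 0.0975; denominator = 1 − 0.3125 = 0.6875
φ_{22} = 0.0975 / 0.6875 = 0.142

0.142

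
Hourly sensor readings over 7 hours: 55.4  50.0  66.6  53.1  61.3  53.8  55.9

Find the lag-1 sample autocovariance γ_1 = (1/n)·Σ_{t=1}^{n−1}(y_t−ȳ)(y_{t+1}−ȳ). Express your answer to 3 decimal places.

Mean ȳ = (55.4 + 50.0 + 66.6 + 53.1 + 61.3 + 53.8 + 55.9)/7 = 56.5857
Deviations: -1.1857, -6.5857, 10.0143, -3.4857, 4.7143, -2.7857, -0.6857
Σ_{t=1}^{6}(y_t−ȳ)(y_{t+1}−ȳ) = -120.7045
γ_1 = -120.7045 / 7 = -17.243

-17.243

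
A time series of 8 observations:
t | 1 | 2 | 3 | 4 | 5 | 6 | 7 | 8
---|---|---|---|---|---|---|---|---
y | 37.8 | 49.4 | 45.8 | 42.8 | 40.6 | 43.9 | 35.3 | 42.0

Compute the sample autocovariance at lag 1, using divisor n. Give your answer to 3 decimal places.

Mean ȳ = (37.8 + 49.4 + 45.8 + 42.8 + 40.6 + 43.9 + 35.3 + 42.0)/8 = 42.2000
Σ_{t=1}^{7}(y_t−ȳ)(y_{t+1}−ȳ) = -17.6300
γ_1 = -17.6300 / 8 = -2.204

-2.204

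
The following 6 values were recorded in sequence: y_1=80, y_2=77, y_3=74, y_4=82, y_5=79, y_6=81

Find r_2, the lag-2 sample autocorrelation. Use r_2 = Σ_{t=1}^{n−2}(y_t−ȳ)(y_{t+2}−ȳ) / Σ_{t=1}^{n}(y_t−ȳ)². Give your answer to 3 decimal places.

Mean ȳ = (80 + 77 + 74 + 82 + 79 + 81)/6 = 78.8333
Deviations from mean: 1.1667, -1.8333, -4.8333, 3.1667, 0.1667, 2.1667
Σ(y_t−ȳ)(y_{t+2}−ȳ) = (-5.6389) + (-5.8056) + (-0.8056) + (6.8611) = -5.3889
Denominator Σ(y_t−ȳ)² = 42.8333
r_2 = -5.3889 / 42.8333 = -0.126

-0.126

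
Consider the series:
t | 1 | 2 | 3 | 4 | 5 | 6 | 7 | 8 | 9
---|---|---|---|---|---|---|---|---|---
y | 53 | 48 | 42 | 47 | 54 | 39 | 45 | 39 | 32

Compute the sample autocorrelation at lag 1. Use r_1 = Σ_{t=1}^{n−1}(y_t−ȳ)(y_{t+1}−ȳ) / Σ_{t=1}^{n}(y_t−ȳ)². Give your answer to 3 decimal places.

Mean ȳ = (53 + 48 + 42 + 47 + 54 + 39 + 45 + 39 + 32)/9 = 44.3333
Numerator Σ_{t=1}^{8}(y_t−ȳ)(y_{t+1}−ȳ) = 49.8889
Denominator Σ(y_t−ȳ)² = 404.0000
r_1 = 49.8889 / 404.0000 = 0.123

0.123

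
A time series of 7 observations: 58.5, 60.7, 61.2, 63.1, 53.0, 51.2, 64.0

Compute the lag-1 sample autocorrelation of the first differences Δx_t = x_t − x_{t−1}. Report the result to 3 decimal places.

-0.052

First differences Δx: 2.2, 0.5, 1.9, -10.1, -1.8, 12.8
Mean of differences = 0.9167
Numerator Σ(Δx_t−Δx̄)(Δx_{t+1}−Δx̄) = -14.1319
Denominator Σ(Δx_t−Δx̄)² = 272.7483
r_1(Δx) = -14.1319 / 272.7483 = -0.052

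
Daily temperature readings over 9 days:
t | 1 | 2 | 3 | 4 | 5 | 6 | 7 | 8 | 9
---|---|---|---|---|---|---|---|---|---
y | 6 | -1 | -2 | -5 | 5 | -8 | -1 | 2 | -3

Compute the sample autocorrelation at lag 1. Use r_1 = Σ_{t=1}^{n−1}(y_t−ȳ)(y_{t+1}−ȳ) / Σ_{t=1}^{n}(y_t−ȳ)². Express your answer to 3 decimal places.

Mean ȳ = (6 − 1 − 2 − 5 + 5 − 8 − 1 + 2 − 3)/9 = -0.7778
Numerator Σ_{t=1}^{8}(y_t−ȳ)(y_{t+1}−ȳ) = -67.3827
Denominator Σ(y_t−ȳ)² = 163.5556
r_1 = -67.3827 / 163.5556 = -0.412

-0.412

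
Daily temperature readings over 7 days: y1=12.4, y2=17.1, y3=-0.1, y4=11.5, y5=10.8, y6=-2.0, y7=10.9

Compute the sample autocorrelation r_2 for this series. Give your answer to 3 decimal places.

Mean ȳ = (12.4 + 17.1 − 0.1 + 11.5 + 10.8 − 2.0 + 10.9)/7 = 8.6571
Deviations from mean: 3.7429, 8.4429, -8.7571, 2.8429, 2.1429, -10.6571, 2.2429
Numerator Σ_{t=1}^{5}(y_t−ȳ)(y_{t+2}−ȳ) = -53.0308
Denominator Σ(y_t−ȳ)² = 293.2571
r_2 = -53.0308 / 293.2571 = -0.181

-0.181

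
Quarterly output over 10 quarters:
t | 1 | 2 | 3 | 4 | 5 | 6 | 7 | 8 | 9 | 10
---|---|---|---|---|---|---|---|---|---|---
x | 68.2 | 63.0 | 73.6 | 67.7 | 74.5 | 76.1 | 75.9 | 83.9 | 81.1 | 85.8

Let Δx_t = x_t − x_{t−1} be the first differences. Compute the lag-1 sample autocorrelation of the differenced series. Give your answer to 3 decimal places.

First differences Δx: -5.2, 10.6, -5.9, 6.8, 1.6, -0.2, 8.0, -2.8, 4.7
Mean of differences = 1.9556
Numerator Σ(Δx_t−Δx̄)(Δx_{t+1}−Δx̄) = -223.5998
Denominator Σ(Δx_t−Δx̄)² = 282.5622
r_1(Δx) = -223.5998 / 282.5622 = -0.791

-0.791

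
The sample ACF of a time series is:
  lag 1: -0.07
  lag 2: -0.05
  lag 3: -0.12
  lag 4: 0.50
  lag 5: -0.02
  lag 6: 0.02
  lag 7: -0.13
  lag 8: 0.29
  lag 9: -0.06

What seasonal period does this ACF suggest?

4

The largest autocorrelation is r_4 = 0.50, with a weaker echo at lag 8 (0.29); the remaining lags stay at or below 0.02.
The dominant spike at lag 4 indicates a seasonal period of 4.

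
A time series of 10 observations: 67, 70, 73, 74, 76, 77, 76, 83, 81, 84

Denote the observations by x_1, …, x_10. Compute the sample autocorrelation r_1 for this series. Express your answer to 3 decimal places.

0.568

Mean x̄ = (67 + 70 + 73 + 74 + 76 + 77 + 76 + 83 + 81 + 84)/10 = 76.1000
Numerator Σ_{t=1}^{9}(x_t−x̄)(x_{t+1}−x̄) = 152.7900
Denominator Σ(x_t−x̄)² = 268.9000
r_1 = 152.7900 / 268.9000 = 0.568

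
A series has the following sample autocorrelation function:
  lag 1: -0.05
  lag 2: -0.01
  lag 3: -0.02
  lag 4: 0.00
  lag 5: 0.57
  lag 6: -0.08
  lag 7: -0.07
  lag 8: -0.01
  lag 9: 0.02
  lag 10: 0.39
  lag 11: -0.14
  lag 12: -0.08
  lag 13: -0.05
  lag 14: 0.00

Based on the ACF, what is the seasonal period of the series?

5

The largest autocorrelation is r_5 = 0.57, with a weaker echo at lag 10 (0.39); the remaining lags stay at or below 0.02.
The dominant spike at lag 5 indicates a seasonal period of 5.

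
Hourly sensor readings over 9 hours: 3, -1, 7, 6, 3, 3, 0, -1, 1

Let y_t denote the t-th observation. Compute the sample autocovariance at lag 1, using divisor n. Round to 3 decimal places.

1.432

Mean ȳ = (3 − 1 + 7 + 6 + 3 + 3 + 0 − 1 + 1)/9 = 2.3333
Σ_{t=1}^{8}(y_t−ȳ)(y_{t+1}−ȳ) = 12.8889
γ_1 = 12.8889 / 9 = 1.432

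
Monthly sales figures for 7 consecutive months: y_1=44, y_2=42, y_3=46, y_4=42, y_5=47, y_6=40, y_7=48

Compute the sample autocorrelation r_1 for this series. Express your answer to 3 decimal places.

-0.787

Mean ȳ = (44 + 42 + 46 + 42 + 47 + 40 + 48)/7 = 44.1429
Deviations from mean: -0.1429, -2.1429, 1.8571, -2.1429, 2.8571, -4.1429, 3.8571
Σ(y_t−ȳ)(y_{t+1}−ȳ) = (0.3061) + (-3.9796) + (-3.9796) + (-6.1224) + (-11.8367) + (-15.9796) = -41.5918
Denominator Σ(y_t−ȳ)² = 52.8571
r_1 = -41.5918 / 52.8571 = -0.787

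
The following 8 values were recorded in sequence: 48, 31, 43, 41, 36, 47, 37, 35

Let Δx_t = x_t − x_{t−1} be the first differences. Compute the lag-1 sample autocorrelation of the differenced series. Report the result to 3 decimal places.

-0.536

First differences Δx: -17, 12, -2, -5, 11, -10, -2
Mean of differences = -1.8571
Numerator Σ(Δx_t−Δx̄)(Δx_{t+1}−Δx̄) = -355.3061
Denominator Σ(Δx_t−Δx̄)² = 662.8571
r_1(Δx) = -355.3061 / 662.8571 = -0.536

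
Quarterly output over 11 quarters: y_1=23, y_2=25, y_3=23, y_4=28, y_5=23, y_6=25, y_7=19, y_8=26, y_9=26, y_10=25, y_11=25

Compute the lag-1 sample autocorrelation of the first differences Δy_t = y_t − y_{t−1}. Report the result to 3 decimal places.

-0.698

First differences Δy: 2, -2, 5, -5, 2, -6, 7, 0, -1, 0
Mean of differences = 0.2000
Numerator Σ(Δy_t−Δȳ)(Δy_{t+1}−Δȳ) = -103.0400
Denominator Σ(Δy_t−Δȳ)² = 147.6000
r_1(Δy) = -103.0400 / 147.6000 = -0.698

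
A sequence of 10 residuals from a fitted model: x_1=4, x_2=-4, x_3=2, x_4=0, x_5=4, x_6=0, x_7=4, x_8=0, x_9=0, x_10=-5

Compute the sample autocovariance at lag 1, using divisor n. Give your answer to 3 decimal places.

Mean x̄ = (4 − 4 + 2 + 0 + 4 + 0 + 4 + 0 + 0 − 5)/10 = 0.5000
Σ_{t=1}^{9}(x_t−x̄)(x_{t+1}−x̄) = -27.2500
γ_1 = -27.2500 / 10 = -2.725

-2.725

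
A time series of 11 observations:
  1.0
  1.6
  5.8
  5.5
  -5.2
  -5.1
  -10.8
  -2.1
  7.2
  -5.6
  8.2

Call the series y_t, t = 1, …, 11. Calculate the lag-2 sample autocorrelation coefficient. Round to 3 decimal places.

Mean ȳ = (1.0 + 1.6 + 5.8 + 5.5 − 5.2 − 5.1 − 10.8 − 2.1 + 7.2 − 5.6 + 8.2)/11 = 0.0455
Numerator Σ_{t=1}^{9}(y_t−ȳ)(y_{t+2}−ȳ) = 16.5095
Denominator Σ(y_t−ȳ)² = 391.9673
r_2 = 16.5095 / 391.9673 = 0.042

0.042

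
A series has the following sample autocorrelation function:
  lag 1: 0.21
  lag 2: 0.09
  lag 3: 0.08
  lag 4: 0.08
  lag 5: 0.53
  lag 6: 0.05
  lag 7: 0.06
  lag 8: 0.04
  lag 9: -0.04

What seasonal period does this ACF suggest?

The largest autocorrelation is r_5 = 0.53; the remaining lags stay at or below 0.21. The elevated value at lag 1 (0.21), dropping to 0.09 at lag 2, reflects decaying short-term dependence rather than seasonality.
The dominant spike at lag 5 indicates a seasonal period of 5.

5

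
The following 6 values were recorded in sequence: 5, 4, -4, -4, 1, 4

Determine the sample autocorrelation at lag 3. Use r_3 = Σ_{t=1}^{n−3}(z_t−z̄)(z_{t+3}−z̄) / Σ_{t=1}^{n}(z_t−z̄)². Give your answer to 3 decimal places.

Mean z̄ = (5 + 4 − 4 − 4 + 1 + 4)/6 = 1.0000
Deviations from mean: 4.0000, 3.0000, -5.0000, -5.0000, 0.0000, 3.0000
Σ(z_t−z̄)(z_{t+3}−z̄) = (-20.0000) + (0.0000) + (-15.0000) = -35.0000
Denominator Σ(z_t−z̄)² = 84.0000
r_3 = -35.0000 / 84.0000 = -0.417

-0.417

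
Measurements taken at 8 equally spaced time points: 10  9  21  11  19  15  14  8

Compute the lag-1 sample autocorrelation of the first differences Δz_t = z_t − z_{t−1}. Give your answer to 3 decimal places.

-0.644

First differences Δz: -1, 12, -10, 8, -4, -1, -6
Mean of differences = -0.2857
Numerator Σ(Δz_t−Δz̄)(Δz_{t+1}−Δz̄) = -232.6531
Denominator Σ(Δz_t−Δz̄)² = 361.4286
r_1(Δz) = -232.6531 / 361.4286 = -0.644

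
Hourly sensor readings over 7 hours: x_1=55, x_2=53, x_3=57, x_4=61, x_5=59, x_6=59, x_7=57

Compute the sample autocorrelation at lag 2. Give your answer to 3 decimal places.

-0.227

Mean x̄ = (55 + 53 + 57 + 61 + 59 + 59 + 57)/7 = 57.2857
Deviations from mean: -2.2857, -4.2857, -0.2857, 3.7143, 1.7143, 1.7143, -0.2857
Numerator Σ_{t=1}^{5}(x_t−x̄)(x_{t+2}−x̄) = -9.8776
Denominator Σ(x_t−x̄)² = 43.4286
r_2 = -9.8776 / 43.4286 = -0.227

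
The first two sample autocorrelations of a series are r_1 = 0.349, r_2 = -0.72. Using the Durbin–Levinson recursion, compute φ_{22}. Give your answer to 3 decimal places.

-0.959

φ_{22} = (r_2 − r_1²) / (1 − r_1²)
r_1² = (0.349)² = 0.121801
Numerator = -0.72 − 0.1218 = -0.8418; denominator = 1 − 0.1218 = 0.8782
φ_{22} = -0.8418 / 0.8782 = -0.959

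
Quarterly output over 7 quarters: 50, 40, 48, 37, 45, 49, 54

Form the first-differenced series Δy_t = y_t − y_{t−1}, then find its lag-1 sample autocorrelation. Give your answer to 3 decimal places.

First differences Δy: -10, 8, -11, 8, 4, 5
Mean of differences = 0.6667
Numerator Σ(Δy_t−Δȳ)(Δy_{t+1}−Δȳ) = -210.4444
Denominator Σ(Δy_t−Δȳ)² = 387.3333
r_1(Δy) = -210.4444 / 387.3333 = -0.543

-0.543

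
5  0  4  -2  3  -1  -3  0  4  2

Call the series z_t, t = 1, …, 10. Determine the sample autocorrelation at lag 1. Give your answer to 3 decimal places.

Mean z̄ = (5 + 0 + 4 − 2 + 3 − 1 − 3 + 0 + 4 + 2)/10 = 1.2000
Numerator Σ_{t=1}^{9}(z_t−z̄)(z_{t+1}−z̄) = -13.4400
Denominator Σ(z_t−z̄)² = 69.6000
r_1 = -13.4400 / 69.6000 = -0.193

-0.193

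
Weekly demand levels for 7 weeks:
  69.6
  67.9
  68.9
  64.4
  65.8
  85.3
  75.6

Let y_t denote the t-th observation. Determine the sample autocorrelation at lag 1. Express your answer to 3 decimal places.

0.162

Mean ȳ = (69.6 + 67.9 + 68.9 + 64.4 + 65.8 + 85.3 + 75.6)/7 = 71.0714
Deviations from mean: -1.4714, -3.1714, -2.1714, -6.6714, -5.2714, 14.2286, 4.5286
Numerator Σ_{t=1}^{6}(y_t−ȳ)(y_{t+1}−ȳ) = 50.6378
Denominator Σ(y_t−ȳ)² = 312.1943
r_1 = 50.6378 / 312.1943 = 0.162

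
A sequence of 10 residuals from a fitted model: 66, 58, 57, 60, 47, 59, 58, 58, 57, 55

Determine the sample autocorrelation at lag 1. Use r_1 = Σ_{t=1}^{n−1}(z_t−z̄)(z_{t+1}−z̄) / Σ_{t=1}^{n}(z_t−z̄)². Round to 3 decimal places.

Mean z̄ = (66 + 58 + 57 + 60 + 47 + 59 + 58 + 58 + 57 + 55)/10 = 57.5000
Numerator Σ_{t=1}^{9}(z_t−z̄)(z_{t+1}−z̄) = -37.2500
Denominator Σ(z_t−z̄)² = 198.5000
r_1 = -37.2500 / 198.5000 = -0.188

-0.188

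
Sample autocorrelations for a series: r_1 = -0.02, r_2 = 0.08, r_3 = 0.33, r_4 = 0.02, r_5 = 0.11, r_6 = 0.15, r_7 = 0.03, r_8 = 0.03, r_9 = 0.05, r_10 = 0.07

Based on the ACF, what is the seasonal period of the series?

The largest autocorrelation is r_3 = 0.33, with a weaker echo at lag 6 (0.15); the remaining lags stay at or below 0.11.
The dominant spike at lag 3 indicates a seasonal period of 3.

3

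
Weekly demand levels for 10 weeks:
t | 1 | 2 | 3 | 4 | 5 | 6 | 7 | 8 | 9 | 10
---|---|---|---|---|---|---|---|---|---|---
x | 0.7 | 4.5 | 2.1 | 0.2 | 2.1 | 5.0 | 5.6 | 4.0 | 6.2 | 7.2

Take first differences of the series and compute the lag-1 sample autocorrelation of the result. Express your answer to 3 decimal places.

-0.124

First differences Δx: 3.8, -2.4, -1.9, 1.9, 2.9, 0.6, -1.6, 2.2, 1.0
Mean of differences = 0.7222
Numerator Σ(Δx_t−Δx̄)(Δx_{t+1}−Δx̄) = -4.9494
Denominator Σ(Δx_t−Δx̄)² = 39.8956
r_1(Δx) = -4.9494 / 39.8956 = -0.124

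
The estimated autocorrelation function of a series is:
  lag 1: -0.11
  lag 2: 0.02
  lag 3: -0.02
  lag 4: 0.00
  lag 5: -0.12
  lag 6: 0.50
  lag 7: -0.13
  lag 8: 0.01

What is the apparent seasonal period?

6

The largest autocorrelation is r_6 = 0.50; the remaining lags stay at or below 0.02.
The dominant spike at lag 6 indicates a seasonal period of 6.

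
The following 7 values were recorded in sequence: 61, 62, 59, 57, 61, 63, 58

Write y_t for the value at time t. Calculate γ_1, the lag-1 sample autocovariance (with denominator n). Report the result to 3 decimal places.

Mean ȳ = (61 + 62 + 59 + 57 + 61 + 63 + 58)/7 = 60.1429
Σ_{t=1}^{6}(y_t−ȳ)(y_{t+1}−ȳ) = -3.3061
γ_1 = -3.3061 / 7 = -0.472

-0.472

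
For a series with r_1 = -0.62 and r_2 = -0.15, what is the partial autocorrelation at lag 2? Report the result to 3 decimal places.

φ_{22} = (r_2 − r_1²) / (1 − r_1²)
r_1² = (-0.62)² = 0.3844
Numerator = -0.15 − 0.3844 = -0.5344; denominator = 1 − 0.3844 = 0.6156
φ_{22} = -0.5344 / 0.6156 = -0.868

-0.868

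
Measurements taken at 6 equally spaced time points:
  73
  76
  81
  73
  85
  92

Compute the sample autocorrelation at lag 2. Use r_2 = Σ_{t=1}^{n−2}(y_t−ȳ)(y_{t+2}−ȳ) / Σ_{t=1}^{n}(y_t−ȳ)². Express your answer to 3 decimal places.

-0.204

Mean ȳ = (73 + 76 + 81 + 73 + 85 + 92)/6 = 80.0000
Deviations from mean: -7.0000, -4.0000, 1.0000, -7.0000, 5.0000, 12.0000
Numerator Σ_{t=1}^{4}(y_t−ȳ)(y_{t+2}−ȳ) = -58.0000
Denominator Σ(y_t−ȳ)² = 284.0000
r_2 = -58.0000 / 284.0000 = -0.204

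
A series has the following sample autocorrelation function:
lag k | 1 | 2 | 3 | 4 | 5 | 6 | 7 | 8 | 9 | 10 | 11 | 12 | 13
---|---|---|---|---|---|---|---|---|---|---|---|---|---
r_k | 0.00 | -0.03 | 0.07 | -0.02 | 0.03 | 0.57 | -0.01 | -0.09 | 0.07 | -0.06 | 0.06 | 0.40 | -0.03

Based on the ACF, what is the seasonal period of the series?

The largest autocorrelation is r_6 = 0.57, with a weaker echo at lag 12 (0.40); the remaining lags stay at or below 0.07.
The dominant spike at lag 6 indicates a seasonal period of 6.

6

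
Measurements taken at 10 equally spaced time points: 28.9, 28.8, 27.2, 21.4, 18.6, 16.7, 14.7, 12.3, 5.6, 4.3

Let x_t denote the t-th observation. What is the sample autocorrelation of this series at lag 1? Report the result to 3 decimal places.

Mean x̄ = (28.9 + 28.8 + 27.2 + 21.4 + 18.6 + 16.7 + 14.7 + 12.3 + 5.6 + 4.3)/10 = 17.8500
Numerator Σ_{t=1}^{9}(x_t−x̄)(x_{t+1}−x̄) = 513.4525
Denominator Σ(x_t−x̄)² = 718.3050
r_1 = 513.4525 / 718.3050 = 0.715

0.715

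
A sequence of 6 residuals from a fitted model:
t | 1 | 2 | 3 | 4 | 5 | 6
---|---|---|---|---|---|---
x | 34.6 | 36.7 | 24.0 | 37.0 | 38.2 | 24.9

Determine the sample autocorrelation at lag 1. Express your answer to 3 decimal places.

Mean x̄ = (34.6 + 36.7 + 24.0 + 37.0 + 38.2 + 24.9)/6 = 32.5667
Numerator Σ_{t=1}^{5}(x_t−x̄)(x_{t+1}−x̄) = -83.1978
Denominator Σ(x_t−x̄)² = 204.7733
r_1 = -83.1978 / 204.7733 = -0.406

-0.406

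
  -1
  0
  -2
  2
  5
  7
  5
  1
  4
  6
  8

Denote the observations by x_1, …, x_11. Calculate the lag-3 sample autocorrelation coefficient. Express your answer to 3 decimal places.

-0.255

Mean x̄ = (-1 + 0 − 2 + 2 + 5 + 7 + 5 + 1 + 4 + 6 + 8)/11 = 3.1818
Numerator Σ_{t=1}^{8}(x_t−x̄)(x_{t+3}−x̄) = -29.0083
Denominator Σ(x_t−x̄)² = 113.6364
r_3 = -29.0083 / 113.6364 = -0.255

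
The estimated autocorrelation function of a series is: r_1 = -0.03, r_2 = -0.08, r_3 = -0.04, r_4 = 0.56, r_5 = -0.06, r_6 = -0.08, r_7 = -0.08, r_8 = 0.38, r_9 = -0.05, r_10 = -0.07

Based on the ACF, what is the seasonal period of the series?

4

The largest autocorrelation is r_4 = 0.56, with a weaker echo at lag 8 (0.38); the remaining lags stay at or below -0.03.
The dominant spike at lag 4 indicates a seasonal period of 4.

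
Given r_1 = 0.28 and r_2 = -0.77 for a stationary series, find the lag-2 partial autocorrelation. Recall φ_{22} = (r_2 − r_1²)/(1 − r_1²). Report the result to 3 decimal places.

-0.921

φ_{22} = (r_2 − r_1²) / (1 − r_1²)
r_1² = (0.28)² = 0.0784
Numerator = -0.77 − 0.0784 = -0.8484; denominator = 1 − 0.0784 = 0.9216
φ_{22} = -0.8484 / 0.9216 = -0.921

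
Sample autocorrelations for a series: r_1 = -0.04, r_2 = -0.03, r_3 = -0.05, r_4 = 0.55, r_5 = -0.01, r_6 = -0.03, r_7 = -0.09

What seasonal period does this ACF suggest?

The largest autocorrelation is r_4 = 0.55; the remaining lags stay at or below -0.01.
The dominant spike at lag 4 indicates a seasonal period of 4.

4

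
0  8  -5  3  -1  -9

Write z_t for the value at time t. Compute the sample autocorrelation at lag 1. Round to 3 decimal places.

-0.260

Mean z̄ = (0 + 8 − 5 + 3 − 1 − 9)/6 = -0.6667
Deviations from mean: 0.6667, 8.6667, -4.3333, 3.6667, -0.3333, -8.3333
Σ(z_t−z̄)(z_{t+1}−z̄) = (5.7778) + (-37.5556) + (-15.8889) + (-1.2222) + (2.7778) = -46.1111
Denominator Σ(z_t−z̄)² = 177.3333
r_1 = -46.1111 / 177.3333 = -0.260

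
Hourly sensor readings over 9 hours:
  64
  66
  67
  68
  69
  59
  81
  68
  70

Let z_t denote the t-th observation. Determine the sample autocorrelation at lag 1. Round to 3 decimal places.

Mean z̄ = (64 + 66 + 67 + 68 + 69 + 59 + 81 + 68 + 70)/9 = 68.0000
Numerator Σ_{t=1}^{8}(z_t−z̄)(z_{t+1}−z̄) = -116.0000
Denominator Σ(z_t−z̄)² = 276.0000
r_1 = -116.0000 / 276.0000 = -0.420

-0.420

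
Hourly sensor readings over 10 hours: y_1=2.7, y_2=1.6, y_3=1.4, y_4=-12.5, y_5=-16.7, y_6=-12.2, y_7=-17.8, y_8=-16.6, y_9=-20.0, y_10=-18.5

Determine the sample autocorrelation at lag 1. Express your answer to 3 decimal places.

0.653

Mean ȳ = (2.7 + 1.6 + 1.4 − 12.5 − 16.7 − 12.2 − 17.8 − 16.6 − 20.0 − 18.5)/10 = -10.8600
Numerator Σ_{t=1}^{9}(y_t−ȳ)(y_{t+1}−ȳ) = 490.4424
Denominator Σ(y_t−ȳ)² = 751.0440
r_1 = 490.4424 / 751.0440 = 0.653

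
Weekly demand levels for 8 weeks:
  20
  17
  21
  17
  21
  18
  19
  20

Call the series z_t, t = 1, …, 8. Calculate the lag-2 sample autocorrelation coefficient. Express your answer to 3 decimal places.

Mean z̄ = (20 + 17 + 21 + 17 + 21 + 18 + 19 + 20)/8 = 19.1250
Deviations from mean: 0.8750, -2.1250, 1.8750, -2.1250, 1.8750, -1.1250, -0.1250, 0.8750
Σ(z_t−z̄)(z_{t+2}−z̄) = (1.6406) + (4.5156) + (3.5156) + (2.3906) + (-0.2344) + (-0.9844) = 10.8438
Denominator Σ(z_t−z̄)² = 18.8750
r_2 = 10.8438 / 18.8750 = 0.575

0.575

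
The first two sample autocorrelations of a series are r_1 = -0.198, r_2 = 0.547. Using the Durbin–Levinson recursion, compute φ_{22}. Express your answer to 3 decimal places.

0.529

φ_{22} = (r_2 − r_1²) / (1 − r_1²)
r_1² = (-0.198)² = 0.039204
Numerator = 0.547 − 0.0392 = 0.5078; denominator = 1 − 0.0392 = 0.9608
φ_{22} = 0.5078 / 0.9608 = 0.529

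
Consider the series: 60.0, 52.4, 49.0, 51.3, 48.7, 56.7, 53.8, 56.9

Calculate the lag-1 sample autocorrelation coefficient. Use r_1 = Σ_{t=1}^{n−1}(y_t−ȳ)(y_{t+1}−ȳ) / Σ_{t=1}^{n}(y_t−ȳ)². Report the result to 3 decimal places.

Mean ȳ = (60.0 + 52.4 + 49.0 + 51.3 + 48.7 + 56.7 + 53.8 + 56.9)/8 = 53.6000
Deviations from mean: 6.4000, -1.2000, -4.6000, -2.3000, -4.9000, 3.1000, 0.2000, 3.3000
Σ(y_t−ȳ)(y_{t+1}−ȳ) = (-7.6800) + (5.5200) + (10.5800) + (11.2700) + (-15.1900) + (0.6200) + (0.6600) = 5.7800
Denominator Σ(y_t−ȳ)² = 113.4000
r_1 = 5.7800 / 113.4000 = 0.051

0.051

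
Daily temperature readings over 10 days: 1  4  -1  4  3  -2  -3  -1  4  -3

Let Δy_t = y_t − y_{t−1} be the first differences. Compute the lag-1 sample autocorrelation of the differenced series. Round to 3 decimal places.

-0.383

First differences Δy: 3, -5, 5, -1, -5, -1, 2, 5, -7
Mean of differences = -0.4444
Numerator Σ(Δy_t−Δȳ)(Δy_{t+1}−Δȳ) = -62.1975
Denominator Σ(Δy_t−Δȳ)² = 162.2222
r_1(Δy) = -62.1975 / 162.2222 = -0.383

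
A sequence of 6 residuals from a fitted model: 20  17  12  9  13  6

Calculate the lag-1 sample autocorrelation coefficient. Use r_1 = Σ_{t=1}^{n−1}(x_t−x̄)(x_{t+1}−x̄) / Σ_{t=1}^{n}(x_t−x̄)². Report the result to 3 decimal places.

0.213

Mean x̄ = (20 + 17 + 12 + 9 + 13 + 6)/6 = 12.8333
Deviations from mean: 7.1667, 4.1667, -0.8333, -3.8333, 0.1667, -6.8333
Numerator Σ_{t=1}^{5}(x_t−x̄)(x_{t+1}−x̄) = 27.8056
Denominator Σ(x_t−x̄)² = 130.8333
r_1 = 27.8056 / 130.8333 = 0.213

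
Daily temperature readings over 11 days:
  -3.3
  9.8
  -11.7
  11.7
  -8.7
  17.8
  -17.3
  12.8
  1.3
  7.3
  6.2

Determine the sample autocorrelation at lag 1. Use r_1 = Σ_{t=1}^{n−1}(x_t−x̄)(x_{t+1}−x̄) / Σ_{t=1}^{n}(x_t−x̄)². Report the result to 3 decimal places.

Mean x̄ = (-3.3 + 9.8 − 11.7 + 11.7 − 8.7 + 17.8 − 17.3 + 12.8 + 1.3 + 7.3 + 6.2)/11 = 2.3545
Numerator Σ_{t=1}^{10}(x_t−x̄)(x_{t+1}−x̄) = -1058.2284
Denominator Σ(x_t−x̄)² = 1268.8073
r_1 = -1058.2284 / 1268.8073 = -0.834

-0.834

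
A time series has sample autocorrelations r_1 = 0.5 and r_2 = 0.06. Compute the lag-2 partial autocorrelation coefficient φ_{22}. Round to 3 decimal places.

-0.253

φ_{22} = (r_2 − r_1²) / (1 − r_1²)
r_1² = (0.5)² = 0.25
Numerator = 0.06 − 0.2500 = -0.1900; denominator = 1 − 0.2500 = 0.7500
φ_{22} = -0.1900 / 0.7500 = -0.253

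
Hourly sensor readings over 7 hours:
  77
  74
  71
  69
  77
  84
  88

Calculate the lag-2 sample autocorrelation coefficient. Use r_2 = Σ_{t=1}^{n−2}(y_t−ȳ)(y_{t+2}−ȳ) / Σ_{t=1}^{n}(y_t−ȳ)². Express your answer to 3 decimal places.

Mean ȳ = (77 + 74 + 71 + 69 + 77 + 84 + 88)/7 = 77.1429
Deviations from mean: -0.1429, -3.1429, -6.1429, -8.1429, -0.1429, 6.8571, 10.8571
Σ(y_t−ȳ)(y_{t+2}−ȳ) = (0.8776) + (25.5918) + (0.8776) + (-55.8367) + (-1.5510) = -30.0408
Denominator Σ(y_t−ȳ)² = 278.8571
r_2 = -30.0408 / 278.8571 = -0.108

-0.108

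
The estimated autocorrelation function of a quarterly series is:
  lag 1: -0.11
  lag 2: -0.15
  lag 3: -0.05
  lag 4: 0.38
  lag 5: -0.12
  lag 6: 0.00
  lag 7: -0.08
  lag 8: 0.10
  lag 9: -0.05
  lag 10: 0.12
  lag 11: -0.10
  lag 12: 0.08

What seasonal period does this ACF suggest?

The largest autocorrelation is r_4 = 0.38; the remaining lags stay at or below 0.12.
The dominant spike at lag 4 indicates a seasonal period of 4.

4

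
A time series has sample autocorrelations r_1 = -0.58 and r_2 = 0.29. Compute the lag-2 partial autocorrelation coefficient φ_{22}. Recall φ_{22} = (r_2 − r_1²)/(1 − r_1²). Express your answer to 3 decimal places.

φ_{22} = (r_2 − r_1²) / (1 − r_1²)
r_1² = (-0.58)² = 0.3364
Numerator = 0.29 − 0.3364 = -0.0464; denominator = 1 − 0.3364 = 0.6636
φ_{22} = -0.0464 / 0.6636 = -0.070

-0.070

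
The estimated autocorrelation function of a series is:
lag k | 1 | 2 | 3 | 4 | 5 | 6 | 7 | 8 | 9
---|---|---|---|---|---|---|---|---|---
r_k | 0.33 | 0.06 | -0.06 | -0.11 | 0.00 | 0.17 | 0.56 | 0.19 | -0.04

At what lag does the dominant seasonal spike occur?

7

The largest autocorrelation is r_7 = 0.56; the remaining lags stay at or below 0.33. The elevated value at lag 1 (0.33), dropping to 0.06 at lag 2, reflects decaying short-term dependence rather than seasonality.
The dominant spike at lag 7 indicates a seasonal period of 7.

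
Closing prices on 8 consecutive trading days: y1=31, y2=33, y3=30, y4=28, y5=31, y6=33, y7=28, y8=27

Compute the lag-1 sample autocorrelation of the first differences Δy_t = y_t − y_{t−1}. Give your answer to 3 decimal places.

First differences Δy: 2, -3, -2, 3, 2, -5, -1
Mean of differences = -0.5714
Numerator Σ(Δy_t−Δȳ)(Δy_{t+1}−Δȳ) = -8.1837
Denominator Σ(Δy_t−Δȳ)² = 53.7143
r_1(Δy) = -8.1837 / 53.7143 = -0.152

-0.152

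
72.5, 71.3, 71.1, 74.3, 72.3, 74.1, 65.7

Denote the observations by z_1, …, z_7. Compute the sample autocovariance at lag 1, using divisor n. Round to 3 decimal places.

-1.808

Mean z̄ = (72.5 + 71.3 + 71.1 + 74.3 + 72.3 + 74.1 + 65.7)/7 = 71.6143
Deviations: 0.8857, -0.3143, -0.5143, 2.6857, 0.6857, 2.4857, -5.9143
Σ_{t=1}^{6}(z_t−z̄)(z_{t+1}−z̄) = -12.6531
γ_1 = -12.6531 / 7 = -1.808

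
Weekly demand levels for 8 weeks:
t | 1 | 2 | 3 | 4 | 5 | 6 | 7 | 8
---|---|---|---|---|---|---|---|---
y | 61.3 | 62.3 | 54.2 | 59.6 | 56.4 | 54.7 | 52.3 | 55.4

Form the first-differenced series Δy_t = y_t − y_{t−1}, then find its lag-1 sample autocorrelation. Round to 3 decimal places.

-0.639

First differences Δy: 1.0, -8.1, 5.4, -3.2, -1.7, -2.4, 3.1
Mean of differences = -0.8429
Numerator Σ(Δy_t−Δȳ)(Δy_{t+1}−Δȳ) = -76.1790
Denominator Σ(Δy_t−Δȳ)² = 119.2971
r_1(Δy) = -76.1790 / 119.2971 = -0.639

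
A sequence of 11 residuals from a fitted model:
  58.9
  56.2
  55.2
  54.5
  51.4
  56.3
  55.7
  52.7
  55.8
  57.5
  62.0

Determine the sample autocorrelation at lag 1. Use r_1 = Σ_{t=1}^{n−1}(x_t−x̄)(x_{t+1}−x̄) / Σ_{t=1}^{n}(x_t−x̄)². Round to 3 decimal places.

0.214

Mean x̄ = (58.9 + 56.2 + 55.2 + 54.5 + 51.4 + 56.3 + 55.7 + 52.7 + 55.8 + 57.5 + 62.0)/11 = 56.0182
Numerator Σ_{t=1}^{10}(x_t−x̄)(x_{t+1}−x̄) = 17.5579
Denominator Σ(x_t−x̄)² = 81.8564
r_1 = 17.5579 / 81.8564 = 0.214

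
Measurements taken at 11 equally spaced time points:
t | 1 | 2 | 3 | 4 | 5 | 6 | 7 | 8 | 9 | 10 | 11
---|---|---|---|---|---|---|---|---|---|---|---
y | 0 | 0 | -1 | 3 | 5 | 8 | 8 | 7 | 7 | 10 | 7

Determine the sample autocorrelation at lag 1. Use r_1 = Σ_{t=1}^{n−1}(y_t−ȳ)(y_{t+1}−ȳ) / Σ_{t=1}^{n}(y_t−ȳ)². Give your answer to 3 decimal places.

Mean ȳ = (0 + 0 − 1 + 3 + 5 + 8 + 8 + 7 + 7 + 10 + 7)/11 = 4.9091
Numerator Σ_{t=1}^{10}(y_t−ȳ)(y_{t+1}−ȳ) = 106.1736
Denominator Σ(y_t−ȳ)² = 144.9091
r_1 = 106.1736 / 144.9091 = 0.733

0.733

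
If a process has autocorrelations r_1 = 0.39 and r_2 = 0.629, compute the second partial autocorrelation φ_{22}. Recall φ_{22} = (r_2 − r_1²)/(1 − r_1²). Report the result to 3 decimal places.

0.562

φ_{22} = (r_2 − r_1²) / (1 − r_1²)
r_1² = (0.39)² = 0.1521
Numerator = 0.629 − 0.1521 = 0.4769; denominator = 1 − 0.1521 = 0.8479
φ_{22} = 0.4769 / 0.8479 = 0.562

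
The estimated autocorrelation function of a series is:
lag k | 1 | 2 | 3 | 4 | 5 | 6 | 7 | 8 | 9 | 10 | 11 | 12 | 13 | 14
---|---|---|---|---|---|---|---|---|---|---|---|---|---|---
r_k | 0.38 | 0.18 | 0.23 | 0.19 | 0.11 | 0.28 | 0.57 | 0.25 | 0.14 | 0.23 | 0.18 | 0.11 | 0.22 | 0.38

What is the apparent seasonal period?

7

The largest autocorrelation is r_7 = 0.57; the remaining lags stay at or below 0.38. The elevated value at lag 1 (0.38), dropping to 0.18 at lag 2, reflects decaying short-term dependence rather than seasonality.
The dominant spike at lag 7 indicates a seasonal period of 7.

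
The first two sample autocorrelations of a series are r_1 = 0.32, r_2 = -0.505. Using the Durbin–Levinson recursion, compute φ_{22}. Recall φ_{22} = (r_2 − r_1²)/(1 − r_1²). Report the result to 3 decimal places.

φ_{22} = (r_2 − r_1²) / (1 − r_1²)
r_1² = (0.32)² = 0.1024
Numerator = -0.505 − 0.1024 = -0.6074; denominator = 1 − 0.1024 = 0.8976
φ_{22} = -0.6074 / 0.8976 = -0.677

-0.677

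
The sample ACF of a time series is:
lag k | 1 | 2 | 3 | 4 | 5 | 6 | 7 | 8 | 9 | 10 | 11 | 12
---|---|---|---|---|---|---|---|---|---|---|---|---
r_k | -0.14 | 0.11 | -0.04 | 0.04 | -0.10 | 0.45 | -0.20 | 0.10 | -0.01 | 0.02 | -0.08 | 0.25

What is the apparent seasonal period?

6

The largest autocorrelation is r_6 = 0.45, with a weaker echo at lag 12 (0.25); the remaining lags stay at or below 0.11.
The dominant spike at lag 6 indicates a seasonal period of 6.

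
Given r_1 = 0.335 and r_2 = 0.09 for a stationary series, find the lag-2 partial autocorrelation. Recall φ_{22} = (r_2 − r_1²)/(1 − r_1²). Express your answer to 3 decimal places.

-0.025

φ_{22} = (r_2 − r_1²) / (1 − r_1²)
r_1² = (0.335)² = 0.112225
Numerator = 0.09 − 0.1122 = -0.0222; denominator = 1 − 0.1122 = 0.8878
φ_{22} = -0.0222 / 0.8878 = -0.025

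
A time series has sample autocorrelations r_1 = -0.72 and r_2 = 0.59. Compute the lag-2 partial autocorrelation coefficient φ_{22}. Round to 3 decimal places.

φ_{22} = (r_2 − r_1²) / (1 − r_1²)
r_1² = (-0.72)² = 0.5184
Numerator = 0.59 − 0.5184 = 0.0716; denominator = 1 − 0.5184 = 0.4816
φ_{22} = 0.0716 / 0.4816 = 0.149

0.149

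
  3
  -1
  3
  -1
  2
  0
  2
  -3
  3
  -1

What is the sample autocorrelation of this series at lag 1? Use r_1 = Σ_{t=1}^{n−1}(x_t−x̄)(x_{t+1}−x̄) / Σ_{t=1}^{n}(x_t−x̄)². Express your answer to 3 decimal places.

-0.784

Mean x̄ = (3 − 1 + 3 − 1 + 2 + 0 + 2 − 3 + 3 − 1)/10 = 0.7000
Numerator Σ_{t=1}^{9}(x_t−x̄)(x_{t+1}−x̄) = -32.9900
Denominator Σ(x_t−x̄)² = 42.1000
r_1 = -32.9900 / 42.1000 = -0.784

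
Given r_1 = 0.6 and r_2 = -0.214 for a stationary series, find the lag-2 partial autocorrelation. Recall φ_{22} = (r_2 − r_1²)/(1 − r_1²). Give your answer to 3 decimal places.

-0.897

φ_{22} = (r_2 − r_1²) / (1 − r_1²)
r_1² = (0.6)² = 0.36
Numerator = -0.214 − 0.3600 = -0.5740; denominator = 1 − 0.3600 = 0.6400
φ_{22} = -0.5740 / 0.6400 = -0.897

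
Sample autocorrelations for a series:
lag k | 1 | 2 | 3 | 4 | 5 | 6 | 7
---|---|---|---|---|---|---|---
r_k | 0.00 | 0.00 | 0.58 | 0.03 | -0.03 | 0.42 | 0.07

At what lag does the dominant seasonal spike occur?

3

The largest autocorrelation is r_3 = 0.58, with a weaker echo at lag 6 (0.42); the remaining lags stay at or below 0.07.
The dominant spike at lag 3 indicates a seasonal period of 3.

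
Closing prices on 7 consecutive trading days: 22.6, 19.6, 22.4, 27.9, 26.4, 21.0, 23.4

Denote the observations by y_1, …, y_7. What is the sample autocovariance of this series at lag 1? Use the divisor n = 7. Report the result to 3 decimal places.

Mean ȳ = (22.6 + 19.6 + 22.4 + 27.9 + 26.4 + 21.0 + 23.4)/7 = 23.3286
Σ_{t=1}^{6}(y_t−ȳ)(y_{t+1}−ȳ) = 8.6563
γ_1 = 8.6563 / 7 = 1.237

1.237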